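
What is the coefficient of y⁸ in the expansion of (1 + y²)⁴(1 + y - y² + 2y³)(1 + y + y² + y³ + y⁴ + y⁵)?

(1 + y²)⁴ has coefficients 1,0,4,0,6,0,4,0,1 for degrees 0…8.
(1 + y - y² + 2y³) has coefficients 1,1,-1,2,0,0,0,0,0 for degrees 0…8.
Finally multiplying by (1 + y + y² + y³ + y⁴ + y⁵), the product of all factors after the first has coefficients 1,2,1,3,3,3,2,1,2 for degrees 0…8.
[y⁸] = 1·2 + 4·2 + 6·3 + 4·1 + 1·1 = 33.

33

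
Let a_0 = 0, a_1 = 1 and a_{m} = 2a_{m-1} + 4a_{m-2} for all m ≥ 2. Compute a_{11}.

91136

The ordinary generating function has denominator 1 - 2t - 4t^2.
Iterating the recurrence: a_0,…,a_{11} = 0, 1, 2, 8, 24, 80, 256, 832, 2688, 8704, 28160, 91136.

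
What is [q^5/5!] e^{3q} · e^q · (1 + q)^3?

9664

The EGF product rule gives c_5 = Σ_{k_1+k_2+k_3=5} C(5; k_1,k_2,k_3) · ∏ g_i(k_i), where e^{3q} gives (3)^k; e^q gives (1)^k; (1+q)^3 gives the falling factorial (3)_k.
g_1(k) for k = 0…5: 1, 3, 9, 27, 81, 243.
g_2(k) for k = 0…5: 1, 1, 1, 1, 1, 1.
g_3(k) for k = 0…5: 1, 3, 6, 6, 0, 0.
First combine the last two factors: h(k) = Σ_j C(k,j)·g_2(j)·g_3(k−j) for k = 0…5: 1, 4, 13, 34, 73, 136.
c_5 = Σ_k C(5,k)·g_1(k)·h(5−k) = 1·1·136 + 5·3·73 + 10·9·34 + 10·27·13 + 5·81·4 + 1·243·1 = 136 + 1095 + 3060 + 3510 + 1620 + 243 = 9664.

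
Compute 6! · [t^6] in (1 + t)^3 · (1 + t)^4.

The EGF product rule gives c_6 = Σ_{k_1+k_2=6} C(6; k_1,k_2) · ∏ g_i(k_i), where (1+t)^3 gives the falling factorial (3)_k; (1+t)^4 gives the falling factorial (4)_k.
g_1(k) for k = 0…6: 1, 3, 6, 6, 0, 0, 0.
g_2(k) for k = 0…6: 1, 4, 12, 24, 24, 0, 0.
c_6 = Σ_k C(6,k)·g_1(k)·g_2(6−k) = 15·6·24 + 20·6·24 = 2160 + 2880 = 5040.

5040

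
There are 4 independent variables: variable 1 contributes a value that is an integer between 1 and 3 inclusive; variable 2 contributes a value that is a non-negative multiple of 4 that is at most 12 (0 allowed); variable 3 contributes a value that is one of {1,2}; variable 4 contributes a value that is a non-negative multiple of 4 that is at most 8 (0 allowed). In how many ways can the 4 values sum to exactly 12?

The generating function for the choices is (z + z² + z³)·(1 + z⁴ + z⁸ + z¹²)·(z + z²)·(1 + z⁴ + z⁸); the count is [z¹²].
(z + z² + z³) has coefficients 0,1,1,1 for degrees 0…3.
(1 + z⁴ + z⁸ + z¹²) has coefficients 1,0,0,0,1,0,0,0,1,0,0,0,1 for degrees 0…12.
Multiplying by (z + z²) gives running coefficients 0,1,1,0,0,1,1,0,0,1,1,0,0 for degrees 0…12.
Finally multiplying by (1 + z⁴ + z⁸), the product of all factors after the first has coefficients 0,1,1,0,0,2,2,0,0,3,3,0,0 for degrees 0…12.
[z¹²] = 1·0 + 1·3 + 1·3 = 6.

6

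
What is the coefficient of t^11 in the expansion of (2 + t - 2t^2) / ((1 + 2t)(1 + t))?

-4097

The denominator gives the recurrence a_n = −3a_(n−1) − 2a_(n−2) for n ≥ 3; the numerator fixes a_0 = 2, a_1 = -5, a_2 = 9.
Iterating: 2, -5, 9, -17, 33, -65, 129, -257, 513, -1025, 2049, -4097, so a_11 = -4097.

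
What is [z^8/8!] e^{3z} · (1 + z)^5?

The EGF product rule gives c_8 = Σ_{k_1+k_2=8} C(8; k_1,k_2) · ∏ g_i(k_i), where e^{3z} gives (3)^k; (1+z)^5 gives the falling factorial (5)_k.
g_1(k) for k = 0…8: 1, 3, 9, 27, 81, 243, 729, 2187, 6561.
g_2(k) for k = 0…8: 1, 5, 20, 60, 120, 120, 0, 0, 0.
c_8 = Σ_k C(8,k)·g_1(k)·g_2(8−k) = 56·27·120 + 70·81·120 + 56·243·60 + 28·729·20 + 8·2187·5 + 1·6561·1 = 181440 + 680400 + 816480 + 408240 + 87480 + 6561 = 2180601.

2180601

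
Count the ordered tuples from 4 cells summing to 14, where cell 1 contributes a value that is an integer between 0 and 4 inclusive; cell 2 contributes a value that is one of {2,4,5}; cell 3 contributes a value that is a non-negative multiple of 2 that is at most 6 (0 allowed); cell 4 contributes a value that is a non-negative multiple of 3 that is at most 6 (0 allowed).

16

The generating function for the choices is (1 + q + q² + q³ + q⁴)·(q² + q⁴ + q⁵)·(1 + q² + q⁴ + q⁶)·(1 + q³ + q⁶); the count is [q¹⁴].
(1 + q + q² + q³ + q⁴) has coefficients 1,1,1,1,1 for degrees 0…4.
(q² + q⁴ + q⁵) has coefficients 0,0,1,0,1,1,0,0,0,0,0,0,0,0,0 for degrees 0…14.
Multiplying by (1 + q² + q⁴ + q⁶) gives running coefficients 0,0,1,0,2,1,2,1,2,1,1,1,0,0,0 for degrees 0…14.
Finally multiplying by (1 + q³ + q⁶), the product of all factors after the first has coefficients 0,0,1,0,2,2,2,3,4,3,4,4,3,2,3 for degrees 0…14.
[q¹⁴] = 1·3 + 1·2 + 1·3 + 1·4 + 1·4 = 16.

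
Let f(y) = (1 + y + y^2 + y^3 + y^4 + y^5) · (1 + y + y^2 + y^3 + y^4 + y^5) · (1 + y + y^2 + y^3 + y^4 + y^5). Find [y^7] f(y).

27

(1 + y + y^2 + y^3 + y^4 + y^5) has coefficients 1,1,1,1,1,1 for degrees 0…5.
(1 + y + y^2 + y^3 + y^4 + y^5) has coefficients 1,1,1,1,1,1,0,0 for degrees 0…7.
Finally multiplying by (1 + y + y^2 + y^3 + y^4 + y^5), the product of all factors after the first has coefficients 1,2,3,4,5,6,5,4 for degrees 0…7.
[y^7] = 1·4 + 1·5 + 1·6 + 1·5 + 1·4 + 1·3 = 27.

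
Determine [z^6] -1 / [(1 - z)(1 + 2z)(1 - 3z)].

Partial fractions give a closed form: a_n = (1/6)·1^n + (-4/15)·(-2)^n + (-9/10)·3^n.
At n = 6: a_6 = -673.

-673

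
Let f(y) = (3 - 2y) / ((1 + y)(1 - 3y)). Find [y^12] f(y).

The denominator gives the recurrence a_n = 2a_(n−1) + 3a_(n−2) for n ≥ 2; the numerator fixes a_0 = 3, a_1 = 4.
Iterating: 3, 4, 17, 46, 143, 424, 1277, 3826, 11483, 34444, 103337, 310006, 930023, so a_12 = 930023.

930023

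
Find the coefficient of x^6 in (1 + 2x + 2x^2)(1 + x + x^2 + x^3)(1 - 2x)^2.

(1 + 2x + 2x^2) has coefficients 1,2,2 for degrees 0…2.
(1 + x + x^2 + x^3) has coefficients 1,1,1,1,0,0,0 for degrees 0…6.
Finally multiplying by (1 - 2x)^2, the product of all factors after the first has coefficients 1,-3,1,1,0,4,0 for degrees 0…6.
[x^6] = 1·0 + 2·4 + 2·0 = 8.

8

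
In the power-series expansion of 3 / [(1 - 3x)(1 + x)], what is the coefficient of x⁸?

Partial fractions give a closed form: a_n = (9/4)·3^n + (3/4)·(-1)^n.
At n = 8: a_8 = 14763.

14763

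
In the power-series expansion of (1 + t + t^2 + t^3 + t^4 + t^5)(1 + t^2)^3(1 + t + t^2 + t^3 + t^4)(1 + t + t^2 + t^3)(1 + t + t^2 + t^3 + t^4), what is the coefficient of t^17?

(1 + t + t^2 + t^3 + t^4 + t^5) has coefficients 1,1,1,1,1,1 for degrees 0…5.
(1 + t^2)^3 has coefficients 1,0,3,0,3,0,1,0,0,0,0,0,0,0,0,0,0,0 for degrees 0…17.
Multiplying by (1 + t + t^2 + t^3 + t^4) gives running coefficients 1,1,4,4,7,6,7,4,4,1,1,0,0,0,0,0,0,0 for degrees 0…17.
Multiplying by (1 + t + t^2 + t^3) gives running coefficients 1,2,6,10,16,21,24,24,21,16,10,6,2,1,0,0,0,0 for degrees 0…17.
Finally multiplying by (1 + t + t^2 + t^3 + t^4), the product of all factors after the first has coefficients 1,3,9,19,35,55,77,95,106,106,95,77,55,35,19,9,3,1 for degrees 0…17.
[t^17] = 1·1 + 1·3 + 1·9 + 1·19 + 1·35 + 1·55 = 122.

122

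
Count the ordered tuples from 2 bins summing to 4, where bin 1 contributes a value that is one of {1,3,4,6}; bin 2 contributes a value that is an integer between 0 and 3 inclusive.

The generating function for the choices is (t + t^3 + t^4 + t^6)·(1 + t + t^2 + t^3); the count is [t^4].
(t + t^3 + t^4 + t^6) has coefficients 0,1,0,1,1 for degrees 0…4.
(1 + t + t^2 + t^3) has coefficients 1,1,1,1,0 for degrees 0…4.
[t^4] = 1·1 + 1·1 + 1·1 = 3.

3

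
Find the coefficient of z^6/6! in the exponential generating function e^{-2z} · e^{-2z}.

4096

The EGF product rule gives c_6 = Σ_{k_1+k_2=6} C(6; k_1,k_2) · ∏ g_i(k_i), where e^{-2z} gives (-2)^k; e^{-2z} gives (-2)^k.
g_1(k) for k = 0…6: 1, -2, 4, -8, 16, -32, 64.
g_2(k) for k = 0…6: 1, -2, 4, -8, 16, -32, 64.
c_6 = Σ_k C(6,k)·g_1(k)·g_2(6−k) = 1·1·64 + 6·(-2)·(-32) + 15·4·16 + 20·(-8)·(-8) + 15·16·4 + 6·(-32)·(-2) + 1·64·1 = 64 + 384 + 960 + 1280 + 960 + 384 + 64 = 4096.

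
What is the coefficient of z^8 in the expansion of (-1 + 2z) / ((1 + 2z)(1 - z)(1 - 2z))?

Partial fractions give a closed form: a_n = (-2/3)·(-2)^n + (-1/3)·1^n.
At n = 8: a_8 = -171.

-171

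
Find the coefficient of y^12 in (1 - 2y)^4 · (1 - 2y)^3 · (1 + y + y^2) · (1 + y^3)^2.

(1 - 2y)^4 has coefficients 1,-8,24,-32,16 for degrees 0…4.
(1 - 2y)^3 has coefficients 1,-6,12,-8,0,0,0,0,0,0,0,0,0 for degrees 0…12.
Multiplying by (1 + y + y^2) gives running coefficients 1,-5,7,-2,4,-8,0,0,0,0,0,0,0 for degrees 0…12.
Finally multiplying by (1 + y^3)^2, the product of all factors after the first has coefficients 1,-5,7,0,-6,6,-3,3,-9,-2,4,-8,0 for degrees 0…12.
[y^12] = 1·0 − 8·(-8) + 24·4 − 32·(-2) + 16·(-9) = 80.

80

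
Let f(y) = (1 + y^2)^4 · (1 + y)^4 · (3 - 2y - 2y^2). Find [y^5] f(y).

18

(1 + y^2)^4 has coefficients 1,0,4,0,6,0 for degrees 0…5.
(1 + y)^4 has coefficients 1,4,6,4,1,0 for degrees 0…5.
Finally multiplying by (3 - 2y - 2y^2), the product of all factors after the first has coefficients 3,10,8,-8,-17,-10 for degrees 0…5.
[y^5] = 1·(-10) + 4·(-8) + 6·10 = 18.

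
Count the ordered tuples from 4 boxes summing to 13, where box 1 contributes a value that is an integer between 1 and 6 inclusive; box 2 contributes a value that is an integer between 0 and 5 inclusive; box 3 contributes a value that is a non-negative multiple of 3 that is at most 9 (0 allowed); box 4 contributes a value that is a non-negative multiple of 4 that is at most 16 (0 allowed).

31

The generating function for the choices is (y + y^2 + y^3 + y^4 + y^5 + y^6)·(1 + y + y^2 + y^3 + y^4 + y^5)·(1 + y^3 + y^6 + y^9)·(1 + y^4 + y^8 + y^12 + y^16); the count is [y^13].
(y + y^2 + y^3 + y^4 + y^5 + y^6) has coefficients 0,1,1,1,1,1,1 for degrees 0…6.
(1 + y + y^2 + y^3 + y^4 + y^5) has coefficients 1,1,1,1,1,1,0,0,0,0,0,0,0,0 for degrees 0…13.
Multiplying by (1 + y^3 + y^6 + y^9) gives running coefficients 1,1,1,2,2,2,2,2,2,2,2,2,1,1 for degrees 0…13.
Finally multiplying by (1 + y^4 + y^8 + y^12 + y^16), the product of all factors after the first has coefficients 1,1,1,2,3,3,3,4,5,5,5,6,6,6 for degrees 0…13.
[y^13] = 1·6 + 1·6 + 1·5 + 1·5 + 1·5 + 1·4 = 31.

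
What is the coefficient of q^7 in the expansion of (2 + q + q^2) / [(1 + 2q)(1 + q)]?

-446

The denominator gives the recurrence a_n = −3a_(n−1) − 2a_(n−2) for n ≥ 3; the numerator fixes a_0 = 2, a_1 = -5, a_2 = 12.
Iterating: 2, -5, 12, -26, 54, -110, 222, -446, so a_7 = -446.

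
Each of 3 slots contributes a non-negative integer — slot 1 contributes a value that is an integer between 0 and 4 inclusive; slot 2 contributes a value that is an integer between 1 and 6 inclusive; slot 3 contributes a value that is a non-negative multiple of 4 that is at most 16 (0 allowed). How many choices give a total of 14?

8

The generating function for the choices is (1 + x + x² + x³ + x⁴)·(x + x² + x³ + x⁴ + x⁵ + x⁶)·(1 + x⁴ + x⁸ + x¹² + x¹⁶); the count is [x¹⁴].
(1 + x + x² + x³ + x⁴) has coefficients 1,1,1,1,1 for degrees 0…4.
(x + x² + x³ + x⁴ + x⁵ + x⁶) has coefficients 0,1,1,1,1,1,1,0,0,0,0,0,0,0,0 for degrees 0…14.
Finally multiplying by (1 + x⁴ + x⁸ + x¹² + x¹⁶), the product of all factors after the first has coefficients 0,1,1,1,1,2,2,1,1,2,2,1,1,2,2 for degrees 0…14.
[x¹⁴] = 1·2 + 1·2 + 1·1 + 1·1 + 1·2 = 8.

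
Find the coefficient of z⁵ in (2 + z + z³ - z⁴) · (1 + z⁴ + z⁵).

(2 + z + z³ - z⁴) has coefficients 2,1,0,1,-1 for degrees 0…4.
(1 + z⁴ + z⁵) has coefficients 1,0,0,0,1,1 for degrees 0…5.
[z⁵] = 2·1 + 1·1 + 1·0 − 1·0 = 3.

3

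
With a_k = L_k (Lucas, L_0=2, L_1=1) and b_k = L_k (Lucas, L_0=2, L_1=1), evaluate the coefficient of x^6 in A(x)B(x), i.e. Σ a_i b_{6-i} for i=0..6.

152

This is [x^6] in the product of the two ordinary generating functions.
Σ = 2·18 + 1·11 + 3·7 + 4·4 + 7·3 + 11·1 + 18·2 = 152.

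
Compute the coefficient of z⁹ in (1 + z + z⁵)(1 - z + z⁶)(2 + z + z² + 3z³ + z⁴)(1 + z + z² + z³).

(1 + z + z⁵) has coefficients 1,1,0,0,0,1 for degrees 0…5.
(1 - z + z⁶) has coefficients 1,-1,0,0,0,0,1,0,0,0 for degrees 0…9.
Multiplying by (2 + z + z² + 3z³ + z⁴) gives running coefficients 2,-1,0,2,-2,-1,2,1,1,3 for degrees 0…9.
Finally multiplying by (1 + z + z² + z³), the product of all factors after the first has coefficients 2,1,1,3,-1,-1,1,0,3,7 for degrees 0…9.
[z⁹] = 1·7 + 1·3 + 1·(-1) = 9.

9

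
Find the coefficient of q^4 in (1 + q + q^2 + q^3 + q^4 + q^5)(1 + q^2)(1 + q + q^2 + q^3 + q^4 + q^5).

(1 + q + q^2 + q^3 + q^4 + q^5) has coefficients 1,1,1,1,1 for degrees 0…4.
(1 + q^2) has coefficients 1,0,1,0,0 for degrees 0…4.
Finally multiplying by (1 + q + q^2 + q^3 + q^4 + q^5), the product of all factors after the first has coefficients 1,1,2,2,2 for degrees 0…4.
[q^4] = 1·2 + 1·2 + 1·2 + 1·1 + 1·1 = 8.

8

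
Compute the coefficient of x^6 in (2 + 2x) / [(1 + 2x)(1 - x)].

The denominator gives the recurrence a_n = −a_(n−1) + 2a_(n−2) for n ≥ 2; the numerator fixes a_0 = 2, a_1 = 0.
Iterating: 2, 0, 4, -4, 12, -20, 44, so a_6 = 44.

44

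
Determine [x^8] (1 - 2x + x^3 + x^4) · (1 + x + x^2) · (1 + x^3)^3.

3

(1 - 2x + x^3 + x^4) has coefficients 1,-2,0,1,1 for degrees 0…4.
(1 + x + x^2) has coefficients 1,1,1,0,0,0,0,0,0 for degrees 0…8.
Finally multiplying by (1 + x^3)^3, the product of all factors after the first has coefficients 1,1,1,3,3,3,3,3,3 for degrees 0…8.
[x^8] = 1·3 − 2·3 + 1·3 + 1·3 = 3.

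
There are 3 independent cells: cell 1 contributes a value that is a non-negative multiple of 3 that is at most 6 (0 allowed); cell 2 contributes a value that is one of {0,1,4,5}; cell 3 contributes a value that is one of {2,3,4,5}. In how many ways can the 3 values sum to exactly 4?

The generating function for the choices is (1 + y^3 + y^6)·(1 + y + y^4 + y^5)·(y^2 + y^3 + y^4 + y^5); the count is [y^4].
(1 + y^3 + y^6) has coefficients 1,0,0,1,0 for degrees 0…4.
(1 + y + y^4 + y^5) has coefficients 1,1,0,0,1 for degrees 0…4.
Finally multiplying by (y^2 + y^3 + y^4 + y^5), the product of all factors after the first has coefficients 0,0,1,2,2 for degrees 0…4.
[y^4] = 1·2 + 1·0 = 2.

2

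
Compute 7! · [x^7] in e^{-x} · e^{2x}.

The EGF product rule gives c_7 = Σ_{k_1+k_2=7} C(7; k_1,k_2) · ∏ g_i(k_i), where e^{-x} gives (-1)^k; e^{2x} gives (2)^k.
g_1(k) for k = 0…7: 1, -1, 1, -1, 1, -1, 1, -1.
g_2(k) for k = 0…7: 1, 2, 4, 8, 16, 32, 64, 128.
c_7 = Σ_k C(7,k)·g_1(k)·g_2(7−k) = 1·1·128 + 7·(-1)·64 + 21·1·32 + 35·(-1)·16 + 35·1·8 + 21·(-1)·4 + 7·1·2 + 1·(-1)·1 = 128 − 448 + 672 − 560 + 280 − 84 + 14 − 1 = 1.

1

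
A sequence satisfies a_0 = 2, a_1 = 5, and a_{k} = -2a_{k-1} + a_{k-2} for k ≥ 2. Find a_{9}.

The ordinary generating function has denominator 1 + 2x - x^2.
Iterating the recurrence: a_0,…,a_{9} = 2, 5, -8, 21, -50, 121, -292, 705, -1702, 4109.

4109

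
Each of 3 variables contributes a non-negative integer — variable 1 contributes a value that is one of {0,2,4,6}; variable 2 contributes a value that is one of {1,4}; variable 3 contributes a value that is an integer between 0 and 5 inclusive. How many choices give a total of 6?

The generating function for the choices is (1 + x^2 + x^4 + x^6)·(x + x^4)·(1 + x + x^2 + x^3 + x^4 + x^5); the count is [x^6].
(1 + x^2 + x^4 + x^6) has coefficients 1,0,1,0,1,0,1 for degrees 0…6.
(x + x^4) has coefficients 0,1,0,0,1,0,0 for degrees 0…6.
Finally multiplying by (1 + x + x^2 + x^3 + x^4 + x^5), the product of all factors after the first has coefficients 0,1,1,1,2,2,2 for degrees 0…6.
[x^6] = 1·2 + 1·2 + 1·1 + 1·0 = 5.

5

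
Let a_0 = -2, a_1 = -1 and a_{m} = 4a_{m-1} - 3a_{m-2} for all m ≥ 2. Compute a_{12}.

265718

The ordinary generating function has denominator 1 - 4t + 3t^2.
Iterating the recurrence: a_0,…,a_{12} = -2, -1, 2, 11, 38, 119, 362, 1091, 3278, 9839, 29522, 88571, 265718.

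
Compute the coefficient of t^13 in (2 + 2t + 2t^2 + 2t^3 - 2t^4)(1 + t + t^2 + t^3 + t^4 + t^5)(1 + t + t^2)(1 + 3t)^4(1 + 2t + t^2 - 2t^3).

(2 + 2t + 2t^2 + 2t^3 - 2t^4) has coefficients 2,2,2,2,-2 for degrees 0…4.
(1 + t + t^2 + t^3 + t^4 + t^5) has coefficients 1,1,1,1,1,1,0,0,0,0,0,0,0,0 for degrees 0…13.
Multiplying by (1 + t + t^2) gives running coefficients 1,2,3,3,3,3,2,1,0,0,0,0,0,0 for degrees 0…13.
Multiplying by (1 + 3t)^4 gives running coefficients 1,14,81,255,498,687,767,754,687,513,270,81,0,0 for degrees 0…13.
Finally multiplying by (1 + 2t + t^2 - 2t^3), the product of all factors after the first has coefficients 1,16,110,429,1061,1776,2129,1979,1588,1107,475,-240,-594,-459 for degrees 0…13.
[t^13] = 2·(-459) + 2·(-594) + 2·(-240) + 2·475 − 2·1107 = -3850.

-3850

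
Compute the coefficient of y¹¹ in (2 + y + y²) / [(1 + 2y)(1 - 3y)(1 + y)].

191995

The denominator gives the recurrence a_n = 7a_(n−2) + 6a_(n−3) for n ≥ 3; the numerator fixes a_0 = 2, a_1 = 1, a_2 = 15.
Iterating: 2, 1, 15, 19, 111, 223, 891, 2227, 7575, 20935, 66387, 191995, so a_11 = 191995.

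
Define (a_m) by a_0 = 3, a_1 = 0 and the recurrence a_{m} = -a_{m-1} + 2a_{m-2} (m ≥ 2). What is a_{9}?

The ordinary generating function has denominator 1 + z - 2z^2.
Iterating the recurrence: a_0,…,a_{9} = 3, 0, 6, -6, 18, -30, 66, -126, 258, -510.

-510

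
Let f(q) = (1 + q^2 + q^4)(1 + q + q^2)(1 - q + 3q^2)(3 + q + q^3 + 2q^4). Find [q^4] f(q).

(1 + q^2 + q^4) has coefficients 1,0,1,0,1 for degrees 0…4.
(1 + q + q^2) has coefficients 1,1,1,0,0 for degrees 0…4.
Multiplying by (1 - q + 3q^2) gives running coefficients 1,0,3,2,3 for degrees 0…4.
Finally multiplying by (3 + q + q^3 + 2q^4), the product of all factors after the first has coefficients 3,1,9,10,13 for degrees 0…4.
[q^4] = 1·13 + 1·9 + 1·3 = 25.

25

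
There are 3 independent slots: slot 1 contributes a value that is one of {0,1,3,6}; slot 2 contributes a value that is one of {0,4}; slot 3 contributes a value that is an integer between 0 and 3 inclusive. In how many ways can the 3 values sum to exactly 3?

The generating function for the choices is (1 + x + x^3 + x^6)·(1 + x^4)·(1 + x + x^2 + x^3); the count is [x^3].
(1 + x + x^3 + x^6) has coefficients 1,1,0,1 for degrees 0…3.
(1 + x^4) has coefficients 1,0,0,0 for degrees 0…3.
Finally multiplying by (1 + x + x^2 + x^3), the product of all factors after the first has coefficients 1,1,1,1 for degrees 0…3.
[x^3] = 1·1 + 1·1 + 1·1 = 3.

3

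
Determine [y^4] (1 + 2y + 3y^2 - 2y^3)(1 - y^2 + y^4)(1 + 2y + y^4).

-9

(1 + 2y + 3y^2 - 2y^3) has coefficients 1,2,3,-2 for degrees 0…3.
(1 - y^2 + y^4) has coefficients 1,0,-1,0,1 for degrees 0…4.
Finally multiplying by (1 + 2y + y^4), the product of all factors after the first has coefficients 1,2,-1,-2,2 for degrees 0…4.
[y^4] = 1·2 + 2·(-2) + 3·(-1) − 2·2 = -9.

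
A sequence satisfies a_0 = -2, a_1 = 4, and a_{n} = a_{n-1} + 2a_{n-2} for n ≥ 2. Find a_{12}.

2728

The ordinary generating function has denominator 1 - t - 2t^2.
Iterating the recurrence: a_0,…,a_{12} = -2, 4, 0, 8, 8, 24, 40, 88, 168, 344, 680, 1368, 2728.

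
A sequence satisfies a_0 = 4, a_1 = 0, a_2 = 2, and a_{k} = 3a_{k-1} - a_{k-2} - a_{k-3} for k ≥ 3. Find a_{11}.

1394

The ordinary generating function has denominator 1 - 3y + y^2 + y^3.
Iterating the recurrence: a_0,…,a_{11} = 4, 0, 2, 2, 4, 8, 18, 42, 100, 240, 578, 1394.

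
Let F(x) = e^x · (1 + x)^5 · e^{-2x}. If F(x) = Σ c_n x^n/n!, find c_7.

34

The EGF product rule gives c_7 = Σ_{k_1+k_2+k_3=7} C(7; k_1,k_2,k_3) · ∏ g_i(k_i), where e^x gives (1)^k; (1+x)^5 gives the falling factorial (5)_k; e^{-2x} gives (-2)^k.
g_1(k) for k = 0…7: 1, 1, 1, 1, 1, 1, 1, 1.
g_2(k) for k = 0…7: 1, 5, 20, 60, 120, 120, 0, 0.
g_3(k) for k = 0…7: 1, -2, 4, -8, 16, -32, 64, -128.
First combine the last two factors: h(k) = Σ_j C(k,j)·g_2(j)·g_3(k−j) for k = 0…7: 1, 3, 4, -8, -24, 88, 64, -1248.
c_7 = Σ_k C(7,k)·g_1(k)·h(7−k) = 1·1·(-1248) + 7·1·64 + 21·1·88 + 35·1·(-24) + 35·1·(-8) + 21·1·4 + 7·1·3 + 1·1·1 = −1248 + 448 + 1848 − 840 − 280 + 84 + 21 + 1 = 34.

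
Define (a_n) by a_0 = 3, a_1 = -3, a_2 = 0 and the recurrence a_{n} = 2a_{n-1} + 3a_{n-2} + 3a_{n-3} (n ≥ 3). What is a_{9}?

The ordinary generating function has denominator 1 - 2q - 3q^2 - 3q^3.
Iterating the recurrence: a_0,…,a_{9} = 3, -3, 0, 0, -9, -18, -63, -207, -657, -2124.

-2124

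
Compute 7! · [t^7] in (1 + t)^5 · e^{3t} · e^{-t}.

93088

The EGF product rule gives c_7 = Σ_{k_1+k_2+k_3=7} C(7; k_1,k_2,k_3) · ∏ g_i(k_i), where (1+t)^5 gives the falling factorial (5)_k; e^{3t} gives (3)^k; e^{-t} gives (-1)^k.
g_1(k) for k = 0…7: 1, 5, 20, 60, 120, 120, 0, 0.
g_2(k) for k = 0…7: 1, 3, 9, 27, 81, 243, 729, 2187.
g_3(k) for k = 0…7: 1, -1, 1, -1, 1, -1, 1, -1.
First combine the last two factors: h(k) = Σ_j C(k,j)·g_2(j)·g_3(k−j) for k = 0…7: 1, 2, 4, 8, 16, 32, 64, 128.
c_7 = Σ_k C(7,k)·g_1(k)·h(7−k) = 1·1·128 + 7·5·64 + 21·20·32 + 35·60·16 + 35·120·8 + 21·120·4 = 128 + 2240 + 13440 + 33600 + 33600 + 10080 = 93088.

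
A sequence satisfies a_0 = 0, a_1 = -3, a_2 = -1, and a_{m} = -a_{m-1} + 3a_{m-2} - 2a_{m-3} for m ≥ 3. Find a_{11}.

-8133

The ordinary generating function has denominator 1 + x - 3x^2 + 2x^3.
Iterating the recurrence: a_0,…,a_{11} = 0, -3, -1, -8, 11, -33, 82, -203, 515, -1288, 3239, -8133.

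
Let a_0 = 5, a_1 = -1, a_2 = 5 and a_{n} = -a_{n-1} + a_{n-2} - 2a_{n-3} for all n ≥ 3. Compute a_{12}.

The ordinary generating function has denominator 1 + x - x^2 + 2x^3.
Iterating the recurrence: a_0,…,a_{12} = 5, -1, 5, -16, 23, -49, 104, -199, 401, -808, 1607, -3217, 6440.

6440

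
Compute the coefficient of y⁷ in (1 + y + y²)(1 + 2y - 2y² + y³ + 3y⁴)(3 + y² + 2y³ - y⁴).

7

(1 + y + y²) has coefficients 1,1,1 for degrees 0…2.
(1 + 2y - 2y² + y³ + 3y⁴) has coefficients 1,2,-2,1,3,0,0,0 for degrees 0…7.
Finally multiplying by (3 + y² + 2y³ - y⁴), the product of all factors after the first has coefficients 3,6,-5,7,10,-5,7,5 for degrees 0…7.
[y⁷] = 1·5 + 1·7 + 1·(-5) = 7.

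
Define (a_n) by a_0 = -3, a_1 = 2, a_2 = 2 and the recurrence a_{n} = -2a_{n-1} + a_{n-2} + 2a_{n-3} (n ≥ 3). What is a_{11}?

The ordinary generating function has denominator 1 + 2y - y^2 - 2y^3.
Iterating the recurrence: a_0,…,a_{11} = -3, 2, 2, -8, 22, -48, 102, -208, 422, -848, 1702, -3408.

-3408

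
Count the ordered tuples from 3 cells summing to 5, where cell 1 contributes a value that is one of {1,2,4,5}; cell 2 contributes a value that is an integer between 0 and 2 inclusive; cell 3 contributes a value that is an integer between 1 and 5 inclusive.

7

The generating function for the choices is (t + t^2 + t^4 + t^5)·(1 + t + t^2)·(t + t^2 + t^3 + t^4 + t^5); the count is [t^5].
(t + t^2 + t^4 + t^5) has coefficients 0,1,1,0,1,1 for degrees 0…5.
(1 + t + t^2) has coefficients 1,1,1,0,0,0 for degrees 0…5.
Finally multiplying by (t + t^2 + t^3 + t^4 + t^5), the product of all factors after the first has coefficients 0,1,2,3,3,3 for degrees 0…5.
[t^5] = 1·3 + 1·3 + 1·1 + 1·0 = 7.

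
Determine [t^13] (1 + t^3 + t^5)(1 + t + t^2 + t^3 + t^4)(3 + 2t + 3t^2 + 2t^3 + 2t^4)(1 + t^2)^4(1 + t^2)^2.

1204

(1 + t^3 + t^5) has coefficients 1,0,0,1,0,1 for degrees 0…5.
(1 + t + t^2 + t^3 + t^4) has coefficients 1,1,1,1,1,0,0,0,0,0,0,0,0,0 for degrees 0…13.
Multiplying by (3 + 2t + 3t^2 + 2t^3 + 2t^4) gives running coefficients 3,5,8,10,12,9,7,4,2,0,0,0,0,0 for degrees 0…13.
Multiplying by (1 + t^2)^4 gives running coefficients 3,5,20,30,62,79,115,120,137,115,106,70,52,25 for degrees 0…13.
Finally multiplying by (1 + t^2)^2, the product of all factors after the first has coefficients 3,5,26,40,105,144,259,308,429,434,495,420,401,280 for degrees 0…13.
[t^13] = 1·280 + 1·495 + 1·429 = 1204.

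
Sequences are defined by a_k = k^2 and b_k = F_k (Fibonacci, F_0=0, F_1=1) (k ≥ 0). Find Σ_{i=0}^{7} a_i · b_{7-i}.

The convolution is the t^7 coefficient of A(t)B(t).
Σ = 0·13 + 1·8 + 4·5 + 9·3 + 16·2 + 25·1 + 36·1 + 49·0 = 148.

148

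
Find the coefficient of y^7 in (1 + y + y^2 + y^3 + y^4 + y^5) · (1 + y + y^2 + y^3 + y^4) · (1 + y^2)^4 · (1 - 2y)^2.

3

(1 + y + y^2 + y^3 + y^4 + y^5) has coefficients 1,1,1,1,1,1 for degrees 0…5.
(1 + y + y^2 + y^3 + y^4) has coefficients 1,1,1,1,1,0,0,0 for degrees 0…7.
Multiplying by (1 + y^2)^4 gives running coefficients 1,1,5,5,11,10,14,10 for degrees 0…7.
Finally multiplying by (1 - 2y)^2, the product of all factors after the first has coefficients 1,-3,5,-11,11,-14,18,-6 for degrees 0…7.
[y^7] = 1·(-6) + 1·18 + 1·(-14) + 1·11 + 1·(-11) + 1·5 = 3.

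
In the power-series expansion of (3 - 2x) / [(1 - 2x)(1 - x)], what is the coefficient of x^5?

The denominator gives the recurrence a_n = 3a_(n−1) − 2a_(n−2) for n ≥ 2; the numerator fixes a_0 = 3, a_1 = 7.
Iterating: 3, 7, 15, 31, 63, 127, so a_5 = 127.

127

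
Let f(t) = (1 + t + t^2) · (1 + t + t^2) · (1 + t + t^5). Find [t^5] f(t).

2

(1 + t + t^2) has coefficients 1,1,1 for degrees 0…2.
(1 + t + t^2) has coefficients 1,1,1,0,0,0 for degrees 0…5.
Finally multiplying by (1 + t + t^5), the product of all factors after the first has coefficients 1,2,2,1,0,1 for degrees 0…5.
[t^5] = 1·1 + 1·0 + 1·1 = 2.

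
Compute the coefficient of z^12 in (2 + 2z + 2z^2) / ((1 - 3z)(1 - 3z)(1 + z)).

14813918

The denominator gives the recurrence a_n = 5a_(n−1) − 3a_(n−2) − 9a_(n−3) for n ≥ 3; the numerator fixes a_0 = 2, a_1 = 12, a_2 = 56.
Iterating: 2, 12, 56, 226, 854, 3088, 10844, 37270, 126026, 420724, 1390112, 4554154, 14813918, so a_12 = 14813918.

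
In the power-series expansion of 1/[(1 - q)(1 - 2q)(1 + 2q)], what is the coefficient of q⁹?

The denominator gives the recurrence a_n = a_(n−1) + 4a_(n−2) − 4a_(n−3) for n ≥ 3; the numerator fixes a_0 = 1, a_1 = 1, a_2 = 5.
Iterating: 1, 1, 5, 5, 21, 21, 85, 85, 341, 341, so a_9 = 341.

341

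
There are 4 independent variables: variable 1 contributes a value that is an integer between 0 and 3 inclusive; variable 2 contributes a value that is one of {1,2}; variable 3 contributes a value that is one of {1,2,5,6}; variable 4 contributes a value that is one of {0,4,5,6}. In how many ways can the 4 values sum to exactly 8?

The generating function for the choices is (1 + t + t² + t³)·(t + t²)·(t + t² + t⁵ + t⁶)·(1 + t⁴ + t⁵ + t⁶); the count is [t⁸].
(1 + t + t² + t³) has coefficients 1,1,1,1 for degrees 0…3.
(t + t²) has coefficients 0,1,1,0,0,0,0,0,0 for degrees 0…8.
Multiplying by (t + t² + t⁵ + t⁶) gives running coefficients 0,0,1,2,1,0,1,2,1 for degrees 0…8.
Finally multiplying by (1 + t⁴ + t⁵ + t⁶), the product of all factors after the first has coefficients 0,0,1,2,1,0,2,5,5 for degrees 0…8.
[t⁸] = 1·5 + 1·5 + 1·2 + 1·0 = 12.

12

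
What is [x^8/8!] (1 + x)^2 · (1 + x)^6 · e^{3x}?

31636449

The EGF product rule gives c_8 = Σ_{k_1+k_2+k_3=8} C(8; k_1,k_2,k_3) · ∏ g_i(k_i), where (1+x)^2 gives the falling factorial (2)_k; (1+x)^6 gives the falling factorial (6)_k; e^{3x} gives (3)^k.
g_1(k) for k = 0…8: 1, 2, 2, 0, 0, 0, 0, 0, 0.
g_2(k) for k = 0…8: 1, 6, 30, 120, 360, 720, 720, 0, 0.
g_3(k) for k = 0…8: 1, 3, 9, 27, 81, 243, 729, 2187, 6561.
First combine the last two factors: h(k) = Σ_j C(k,j)·g_2(j)·g_3(k−j) for k = 0…8: 1, 9, 75, 579, 4149, 27693, 173007, 1017495, 5668137.
c_8 = Σ_k C(8,k)·g_1(k)·h(8−k) = 1·1·5668137 + 8·2·1017495 + 28·2·173007 = 5668137 + 16279920 + 9688392 = 31636449.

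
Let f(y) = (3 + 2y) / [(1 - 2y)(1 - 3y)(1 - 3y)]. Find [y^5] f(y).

10718

The denominator gives the recurrence a_n = 8a_(n−1) − 21a_(n−2) + 18a_(n−3) for n ≥ 3; the numerator fixes a_0 = 3, a_1 = 26, a_2 = 145.
Iterating: 3, 26, 145, 668, 2767, 10718, so a_5 = 10718.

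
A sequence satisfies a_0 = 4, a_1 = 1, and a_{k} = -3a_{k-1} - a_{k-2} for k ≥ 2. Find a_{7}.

The ordinary generating function has denominator 1 + 3q + q^2.
Iterating the recurrence: a_0,…,a_{7} = 4, 1, -7, 20, -53, 139, -364, 953.

953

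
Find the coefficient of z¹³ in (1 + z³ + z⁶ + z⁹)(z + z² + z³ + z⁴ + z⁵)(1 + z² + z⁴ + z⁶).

(1 + z³ + z⁶ + z⁹) has coefficients 1,0,0,1,0,0,1,0,0,1 for degrees 0…9.
(z + z² + z³ + z⁴ + z⁵) has coefficients 0,1,1,1,1,1,0,0,0,0,0,0,0,0 for degrees 0…13.
Finally multiplying by (1 + z² + z⁴ + z⁶), the product of all factors after the first has coefficients 0,1,1,2,2,3,2,3,2,2,1,1,0,0 for degrees 0…13.
[z¹³] = 1·0 + 1·1 + 1·3 + 1·2 = 6.

6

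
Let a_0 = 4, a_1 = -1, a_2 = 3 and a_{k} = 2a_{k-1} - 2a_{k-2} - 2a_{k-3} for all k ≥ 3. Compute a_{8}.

The ordinary generating function has denominator 1 - 2t + 2t^2 + 2t^3.
Iterating the recurrence: a_0,…,a_{8} = 4, -1, 3, 0, -4, -14, -20, -4, 60.

60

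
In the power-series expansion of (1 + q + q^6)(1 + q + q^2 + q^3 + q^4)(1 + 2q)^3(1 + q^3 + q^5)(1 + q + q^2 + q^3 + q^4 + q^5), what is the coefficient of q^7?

431

(1 + q + q^6) has coefficients 1,1,0,0,0,0,1 for degrees 0…6.
(1 + q + q^2 + q^3 + q^4) has coefficients 1,1,1,1,1,0,0,0 for degrees 0…7.
Multiplying by (1 + 2q)^3 gives running coefficients 1,7,19,27,27,26,20,8 for degrees 0…7.
Multiplying by (1 + q^3 + q^5) gives running coefficients 1,7,19,28,34,46,54,54 for degrees 0…7.
Finally multiplying by (1 + q + q^2 + q^3 + q^4 + q^5), the product of all factors after the first has coefficients 1,8,27,55,89,135,188,235 for degrees 0…7.
[q^7] = 1·235 + 1·188 + 1·8 = 431.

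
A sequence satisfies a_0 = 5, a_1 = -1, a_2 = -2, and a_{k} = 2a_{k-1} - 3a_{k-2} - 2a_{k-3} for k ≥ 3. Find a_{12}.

2370

The ordinary generating function has denominator 1 - 2z + 3z^2 + 2z^3.
Iterating the recurrence: a_0,…,a_{12} = 5, -1, -2, -11, -14, 9, 82, 165, 66, -527, -1582, -1715, 2370.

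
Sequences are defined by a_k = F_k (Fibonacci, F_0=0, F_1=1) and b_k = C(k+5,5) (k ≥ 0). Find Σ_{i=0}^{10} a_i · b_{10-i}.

9955

Write out a_i and b_{10-i} for i = 0,…,10 and sum the products.
Σ = 0·3003 + 1·2002 + 1·1287 + 2·792 + 3·462 + 5·252 + 8·126 + 13·56 + 21·21 + 34·6 + 55·1 = 9955.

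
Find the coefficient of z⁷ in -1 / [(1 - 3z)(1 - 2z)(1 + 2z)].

Partial fractions give a closed form: a_n = (-9/5)·3^n + (1)·2^n + (-1/5)·(-2)^n.
At n = 7: a_7 = -3783.

-3783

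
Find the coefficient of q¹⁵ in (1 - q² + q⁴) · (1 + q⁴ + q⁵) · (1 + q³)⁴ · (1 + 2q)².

46

(1 - q² + q⁴) has coefficients 1,0,-1,0,1 for degrees 0…4.
(1 + q⁴ + q⁵) has coefficients 1,0,0,0,1,1,0,0,0,0,0,0,0,0,0,0 for degrees 0…15.
Multiplying by (1 + q³)⁴ gives running coefficients 1,0,0,4,1,1,6,4,4,4,6,6,1,4,4,0 for degrees 0…15.
Finally multiplying by (1 + 2q)², the product of all factors after the first has coefficients 1,4,4,4,17,21,14,32,44,36,38,46,49,32,24,32 for degrees 0…15.
[q¹⁵] = 1·32 − 1·32 + 1·46 = 46.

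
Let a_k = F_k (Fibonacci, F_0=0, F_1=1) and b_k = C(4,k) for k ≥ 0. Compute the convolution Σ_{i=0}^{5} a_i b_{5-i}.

Write out a_i and b_{5-i} for i = 0,…,5 and sum the products.
Σ = 0·0 + 1·1 + 1·4 + 2·6 + 3·4 + 5·1 = 34.

34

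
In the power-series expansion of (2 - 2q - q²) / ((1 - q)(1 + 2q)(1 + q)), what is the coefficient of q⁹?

-1876

The denominator gives the recurrence a_n = −2a_(n−1) + a_(n−2) + 2a_(n−3) for n ≥ 3; the numerator fixes a_0 = 2, a_1 = -6, a_2 = 13.
Iterating: 2, -6, 13, -28, 57, -116, 233, -468, 937, -1876, so a_9 = -1876.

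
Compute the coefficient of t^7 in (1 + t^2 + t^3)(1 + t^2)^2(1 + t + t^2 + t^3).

7

(1 + t^2 + t^3) has coefficients 1,0,1,1 for degrees 0…3.
(1 + t^2)^2 has coefficients 1,0,2,0,1,0,0,0 for degrees 0…7.
Finally multiplying by (1 + t + t^2 + t^3), the product of all factors after the first has coefficients 1,1,3,3,3,3,1,1 for degrees 0…7.
[t^7] = 1·1 + 1·3 + 1·3 = 7.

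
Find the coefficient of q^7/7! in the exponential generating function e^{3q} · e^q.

16384

The EGF product rule gives c_7 = Σ_{k_1+k_2=7} C(7; k_1,k_2) · ∏ g_i(k_i), where e^{3q} gives (3)^k; e^q gives (1)^k.
g_1(k) for k = 0…7: 1, 3, 9, 27, 81, 243, 729, 2187.
g_2(k) for k = 0…7: 1, 1, 1, 1, 1, 1, 1, 1.
c_7 = Σ_k C(7,k)·g_1(k)·g_2(7−k) = 1·1·1 + 7·3·1 + 21·9·1 + 35·27·1 + 35·81·1 + 21·243·1 + 7·729·1 + 1·2187·1 = 1 + 21 + 189 + 945 + 2835 + 5103 + 5103 + 2187 = 16384.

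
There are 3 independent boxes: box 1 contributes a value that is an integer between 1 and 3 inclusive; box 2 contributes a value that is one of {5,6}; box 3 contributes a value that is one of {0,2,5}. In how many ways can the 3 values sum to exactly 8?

The generating function for the choices is (y + y^2 + y^3)·(y^5 + y^6)·(1 + y^2 + y^5); the count is [y^8].
(y + y^2 + y^3) has coefficients 0,1,1,1 for degrees 0…3.
(y^5 + y^6) has coefficients 0,0,0,0,0,1,1,0,0 for degrees 0…8.
Finally multiplying by (1 + y^2 + y^5), the product of all factors after the first has coefficients 0,0,0,0,0,1,1,1,1 for degrees 0…8.
[y^8] = 1·1 + 1·1 + 1·1 = 3.

3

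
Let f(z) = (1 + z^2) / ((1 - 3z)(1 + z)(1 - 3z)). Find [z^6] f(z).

The denominator gives the recurrence a_n = 5a_(n−1) − 3a_(n−2) − 9a_(n−3) for n ≥ 3; the numerator fixes a_0 = 1, a_1 = 5, a_2 = 23.
Iterating: 1, 5, 23, 91, 341, 1225, 4283, so a_6 = 4283.

4283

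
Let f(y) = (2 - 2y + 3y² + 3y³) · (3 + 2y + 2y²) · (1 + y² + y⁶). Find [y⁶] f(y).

(2 - 2y + 3y² + 3y³) has coefficients 2,-2,3,3 for degrees 0…3.
(3 + 2y + 2y²) has coefficients 3,2,2,0,0,0,0 for degrees 0…6.
Finally multiplying by (1 + y² + y⁶), the product of all factors after the first has coefficients 3,2,5,2,2,0,3 for degrees 0…6.
[y⁶] = 2·3 − 2·0 + 3·2 + 3·2 = 18.

18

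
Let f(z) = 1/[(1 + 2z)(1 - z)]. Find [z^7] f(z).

Partial fractions give a closed form: a_n = (2/3)·(-2)^n + (1/3)·1^n.
At n = 7: a_7 = -85.

-85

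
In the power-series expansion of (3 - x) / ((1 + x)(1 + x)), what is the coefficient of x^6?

27

The denominator gives the recurrence a_n = −2a_(n−1) − a_(n−2) for n ≥ 2; the numerator fixes a_0 = 3, a_1 = -7.
Iterating: 3, -7, 11, -15, 19, -23, 27, so a_6 = 27.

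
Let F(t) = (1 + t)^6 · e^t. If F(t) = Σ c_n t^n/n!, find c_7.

37633

The EGF product rule gives c_7 = Σ_{k_1+k_2=7} C(7; k_1,k_2) · ∏ g_i(k_i), where (1+t)^6 gives the falling factorial (6)_k; e^t gives (1)^k.
g_1(k) for k = 0…7: 1, 6, 30, 120, 360, 720, 720, 0.
g_2(k) for k = 0…7: 1, 1, 1, 1, 1, 1, 1, 1.
c_7 = Σ_k C(7,k)·g_1(k)·g_2(7−k) = 1·1·1 + 7·6·1 + 21·30·1 + 35·120·1 + 35·360·1 + 21·720·1 + 7·720·1 = 1 + 42 + 630 + 4200 + 12600 + 15120 + 5040 = 37633.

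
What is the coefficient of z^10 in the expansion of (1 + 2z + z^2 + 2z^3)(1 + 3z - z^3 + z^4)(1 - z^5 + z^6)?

(1 + 2z + z^2 + 2z^3) has coefficients 1,2,1,2 for degrees 0…3.
(1 + 3z - z^3 + z^4) has coefficients 1,3,0,-1,1,0,0,0,0,0,0 for degrees 0…10.
Finally multiplying by (1 - z^5 + z^6), the product of all factors after the first has coefficients 1,3,0,-1,1,-1,-2,3,1,-2,1 for degrees 0…10.
[z^10] = 1·1 + 2·(-2) + 1·1 + 2·3 = 4.

4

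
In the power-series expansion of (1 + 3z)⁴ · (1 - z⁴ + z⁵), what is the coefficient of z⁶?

(1 + 3z)⁴ has coefficients 1,12,54,108,81 for degrees 0…4.
(1 - z⁴ + z⁵) has coefficients 1,0,0,0,-1,1,0 for degrees 0…6.
[z⁶] = 1·0 + 12·1 + 54·(-1) + 108·0 + 81·0 = -42.

-42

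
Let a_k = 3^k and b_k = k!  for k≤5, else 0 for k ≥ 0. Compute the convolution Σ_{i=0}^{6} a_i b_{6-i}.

1872

Write out a_i and b_{6-i} for i = 0,…,6 and sum the products.
Σ = 1·0 + 3·120 + 9·24 + 27·6 + 81·2 + 243·1 + 729·1 = 1872.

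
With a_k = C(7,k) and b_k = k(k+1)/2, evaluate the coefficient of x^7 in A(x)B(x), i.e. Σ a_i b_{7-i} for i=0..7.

The convolution is the x^7 coefficient of A(x)B(x).
Σ = 1·28 + 7·21 + 21·15 + 35·10 + 35·6 + 21·3 + 7·1 + 1·0 = 1120.

1120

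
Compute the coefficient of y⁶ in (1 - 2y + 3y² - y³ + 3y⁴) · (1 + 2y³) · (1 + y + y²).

(1 - 2y + 3y² - y³ + 3y⁴) has coefficients 1,-2,3,-1,3 for degrees 0…4.
(1 + 2y³) has coefficients 1,0,0,2,0,0,0 for degrees 0…6.
Finally multiplying by (1 + y + y²), the product of all factors after the first has coefficients 1,1,1,2,2,2,0 for degrees 0…6.
[y⁶] = 1·0 − 2·2 + 3·2 − 1·2 + 3·1 = 3.

3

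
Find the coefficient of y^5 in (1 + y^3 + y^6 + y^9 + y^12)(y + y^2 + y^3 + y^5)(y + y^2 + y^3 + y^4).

4

(1 + y^3 + y^6 + y^9 + y^12) has coefficients 1,0,0,1,0,0 for degrees 0…5.
(y + y^2 + y^3 + y^5) has coefficients 0,1,1,1,0,1 for degrees 0…5.
Finally multiplying by (y + y^2 + y^3 + y^4), the product of all factors after the first has coefficients 0,0,1,2,3,3 for degrees 0…5.
[y^5] = 1·3 + 1·1 = 4.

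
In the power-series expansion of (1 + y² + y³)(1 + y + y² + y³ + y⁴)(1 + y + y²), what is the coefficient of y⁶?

(1 + y² + y³) has coefficients 1,0,1,1 for degrees 0…3.
(1 + y + y² + y³ + y⁴) has coefficients 1,1,1,1,1,0,0 for degrees 0…6.
Finally multiplying by (1 + y + y²), the product of all factors after the first has coefficients 1,2,3,3,3,2,1 for degrees 0…6.
[y⁶] = 1·1 + 1·3 + 1·3 = 7.

7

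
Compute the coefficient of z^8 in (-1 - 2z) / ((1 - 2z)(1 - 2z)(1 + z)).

-3015

The denominator gives the recurrence a_n = 3a_(n−1) − 4a_(n−3) for n ≥ 3; the numerator fixes a_0 = -1, a_1 = -5, a_2 = -15.
Iterating: -1, -5, -15, -41, -103, -249, -583, -1337, -3015, so a_8 = -3015.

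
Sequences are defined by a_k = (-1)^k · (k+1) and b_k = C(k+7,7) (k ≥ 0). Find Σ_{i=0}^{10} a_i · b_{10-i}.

This is [x^10] in the product of the two ordinary generating functions.
Σ = 1·19448 − 2·11440 + 3·6435 − 4·3432 + 5·1716 − 6·792 + 7·330 − 8·120 + 9·36 − 10·8 + 11·1 = 7578.

7578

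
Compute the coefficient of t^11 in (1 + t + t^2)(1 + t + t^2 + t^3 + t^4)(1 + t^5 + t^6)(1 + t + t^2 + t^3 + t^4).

(1 + t + t^2) has coefficients 1,1,1 for degrees 0…2.
(1 + t + t^2 + t^3 + t^4) has coefficients 1,1,1,1,1,0,0,0,0,0,0,0 for degrees 0…11.
Multiplying by (1 + t^5 + t^6) gives running coefficients 1,1,1,1,1,1,2,2,2,2,1,0 for degrees 0…11.
Finally multiplying by (1 + t + t^2 + t^3 + t^4), the product of all factors after the first has coefficients 1,2,3,4,5,5,6,7,8,9,9,7 for degrees 0…11.
[t^11] = 1·7 + 1·9 + 1·9 = 25.

25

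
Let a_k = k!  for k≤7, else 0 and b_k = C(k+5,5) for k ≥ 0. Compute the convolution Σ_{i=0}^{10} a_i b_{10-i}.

426619

This is [x^10] in the product of the two ordinary generating functions.
Σ = 1·3003 + 1·2002 + 2·1287 + 6·792 + 24·462 + 120·252 + 720·126 + 5040·56 + 0·21 + 0·6 + 0·1 = 426619.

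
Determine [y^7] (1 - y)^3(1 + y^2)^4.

(1 - y)^3 has coefficients 1,-3,3,-1 for degrees 0…3.
(1 + y^2)^4 has coefficients 1,0,4,0,6,0,4,0 for degrees 0…7.
[y^7] = 1·0 − 3·4 + 3·0 − 1·6 = -18.

-18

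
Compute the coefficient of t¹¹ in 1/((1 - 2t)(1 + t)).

The denominator gives the recurrence a_n = a_(n−1) + 2a_(n−2) for n ≥ 2; the numerator fixes a_0 = 1, a_1 = 1.
Iterating: 1, 1, 3, 5, 11, 21, 43, 85, 171, 341, 683, 1365, so a_11 = 1365.

1365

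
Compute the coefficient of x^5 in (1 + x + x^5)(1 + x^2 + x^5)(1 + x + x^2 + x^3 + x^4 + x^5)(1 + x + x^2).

14

(1 + x + x^5) has coefficients 1,1,0,0,0,1 for degrees 0…5.
(1 + x^2 + x^5) has coefficients 1,0,1,0,0,1 for degrees 0…5.
Multiplying by (1 + x + x^2 + x^3 + x^4 + x^5) gives running coefficients 1,1,2,2,2,3 for degrees 0…5.
Finally multiplying by (1 + x + x^2), the product of all factors after the first has coefficients 1,2,4,5,6,7 for degrees 0…5.
[x^5] = 1·7 + 1·6 + 1·1 = 14.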